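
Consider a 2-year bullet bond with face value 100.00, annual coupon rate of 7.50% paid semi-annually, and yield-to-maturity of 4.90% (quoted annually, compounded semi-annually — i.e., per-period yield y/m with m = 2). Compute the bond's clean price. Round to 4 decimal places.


Answer: Price = 104.8965

Derivation:
Coupon per period c = face * coupon_rate / m = 3.750000
Periods per year m = 2; per-period yield y/m = 0.024500
Number of cashflows N = 4
Cashflows (t years, CF_t, discount factor 1/(1+y/m)^(m*t), PV):
  t = 0.5000: CF_t = 3.750000, DF = 0.976086, PV = 3.660322
  t = 1.0000: CF_t = 3.750000, DF = 0.952744, PV = 3.572789
  t = 1.5000: CF_t = 3.750000, DF = 0.929960, PV = 3.487349
  t = 2.0000: CF_t = 103.750000, DF = 0.907721, PV = 94.176003
Price P = sum_t PV_t = 104.896463


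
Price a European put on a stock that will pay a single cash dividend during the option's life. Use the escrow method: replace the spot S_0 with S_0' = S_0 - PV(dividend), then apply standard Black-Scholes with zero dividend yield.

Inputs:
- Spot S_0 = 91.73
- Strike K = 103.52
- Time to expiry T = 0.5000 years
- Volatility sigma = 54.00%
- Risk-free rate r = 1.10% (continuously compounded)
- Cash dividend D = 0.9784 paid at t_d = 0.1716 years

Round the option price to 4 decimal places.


PV(D) = D * exp(-r * t_d) = 0.9784 * 0.99811418 = 0.97655491
S_0' = S_0 - PV(D) = 91.7300 - 0.97655491 = 90.75344509
d1 = (ln(S_0'/K) + (r + sigma^2/2)*T) / (sigma*sqrt(T)) = -0.13937440
d2 = d1 - sigma*sqrt(T) = -0.52121206
exp(-rT) = 0.99451510
N(-d1) = 0.55542285; N(-d2) = 0.69889047
P = K * exp(-rT) * N(-d2) - S_0' * N(-d1) = 103.5200 * 0.99451510 * 0.69889047 - 90.75344509 * 0.55542285 = 21.5458

Answer: Price = 21.5458


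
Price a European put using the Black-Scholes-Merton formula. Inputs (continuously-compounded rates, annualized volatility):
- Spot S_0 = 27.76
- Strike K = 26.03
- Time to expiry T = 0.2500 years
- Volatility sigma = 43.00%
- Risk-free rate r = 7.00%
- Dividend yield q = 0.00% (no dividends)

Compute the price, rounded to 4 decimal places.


Answer: Price = 1.3550

Derivation:
d1 = (ln(S/K) + (r - q + 0.5*sigma^2) * T) / (sigma * sqrt(T)) = 0.48818101
d2 = d1 - sigma * sqrt(T) = 0.27318101
exp(-rT) = 0.98265224; exp(-qT) = 1.00000000
P = K * exp(-rT) * N(-d2) - S_0 * exp(-qT) * N(-d1)
N(-d1) = 0.31271082; N(-d2) = 0.39235704
P = 26.0300 * 0.98265224 * 0.39235704 - 27.7600 * 1.00000000 * 0.31271082 = 1.3550


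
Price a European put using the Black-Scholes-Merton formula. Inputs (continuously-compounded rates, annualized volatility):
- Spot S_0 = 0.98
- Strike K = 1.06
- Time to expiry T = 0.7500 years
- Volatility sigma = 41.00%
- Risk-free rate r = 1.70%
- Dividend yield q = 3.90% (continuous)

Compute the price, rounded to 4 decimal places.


Answer: Price = 0.1932

Derivation:
d1 = (ln(S/K) + (r - q + 0.5*sigma^2) * T) / (sigma * sqrt(T)) = -0.08993742
d2 = d1 - sigma * sqrt(T) = -0.44500783
exp(-rT) = 0.98733094; exp(-qT) = 0.97117364
P = K * exp(-rT) * N(-d2) - S_0 * exp(-qT) * N(-d1)
N(-d1) = 0.53583153; N(-d2) = 0.67184295
P = 1.0600 * 0.98733094 * 0.67184295 - 0.9800 * 0.97117364 * 0.53583153 = 0.1932


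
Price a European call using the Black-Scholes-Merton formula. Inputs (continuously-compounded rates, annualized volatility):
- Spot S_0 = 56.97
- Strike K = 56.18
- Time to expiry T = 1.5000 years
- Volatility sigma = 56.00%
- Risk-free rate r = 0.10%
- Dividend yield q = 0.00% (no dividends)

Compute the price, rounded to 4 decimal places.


Answer: Price = 15.6113

Derivation:
d1 = (ln(S/K) + (r - q + 0.5*sigma^2) * T) / (sigma * sqrt(T)) = 0.36547552
d2 = d1 - sigma * sqrt(T) = -0.32038161
exp(-rT) = 0.99850112; exp(-qT) = 1.00000000
C = S_0 * exp(-qT) * N(d1) - K * exp(-rT) * N(d2)
N(d1) = 0.64262176; N(d2) = 0.37433953
C = 56.9700 * 1.00000000 * 0.64262176 - 56.1800 * 0.99850112 * 0.37433953 = 15.6113


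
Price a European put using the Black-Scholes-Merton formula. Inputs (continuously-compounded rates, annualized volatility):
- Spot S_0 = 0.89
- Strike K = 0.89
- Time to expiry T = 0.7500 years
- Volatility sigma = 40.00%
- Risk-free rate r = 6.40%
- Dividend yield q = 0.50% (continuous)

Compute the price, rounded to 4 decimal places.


Answer: Price = 0.1011

Derivation:
d1 = (ln(S/K) + (r - q + 0.5*sigma^2) * T) / (sigma * sqrt(T)) = 0.30094383
d2 = d1 - sigma * sqrt(T) = -0.04546633
exp(-rT) = 0.95313379; exp(-qT) = 0.99625702
P = K * exp(-rT) * N(-d2) - S_0 * exp(-qT) * N(-d1)
N(-d1) = 0.38172866; N(-d2) = 0.51813220
P = 0.8900 * 0.95313379 * 0.51813220 - 0.8900 * 0.99625702 * 0.38172866 = 0.1011


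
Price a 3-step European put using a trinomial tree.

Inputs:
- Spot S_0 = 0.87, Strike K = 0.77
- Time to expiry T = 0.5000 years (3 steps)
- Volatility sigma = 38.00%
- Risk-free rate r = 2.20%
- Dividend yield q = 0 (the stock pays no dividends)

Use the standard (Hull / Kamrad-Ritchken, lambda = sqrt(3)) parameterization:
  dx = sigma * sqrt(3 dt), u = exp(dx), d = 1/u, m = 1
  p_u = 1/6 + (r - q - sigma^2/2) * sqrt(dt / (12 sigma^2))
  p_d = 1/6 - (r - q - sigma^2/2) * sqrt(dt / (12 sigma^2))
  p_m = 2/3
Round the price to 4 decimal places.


Answer: Price = V(0,0) = 0.0463

Derivation:
dt = T/N = 0.166667; dx = sigma*sqrt(3*dt) = 0.268701
u = exp(dx) = 1.308263; d = 1/u = 0.764372
p_u = 0.151098, p_m = 0.666667, p_d = 0.182235
Discount per step: exp(-r*dt) = 0.996340
Stock lattice S(k, j) with j the centered position index:
  k=0: S(0,+0) = 0.8700
  k=1: S(1,-1) = 0.6650; S(1,+0) = 0.8700; S(1,+1) = 1.1382
  k=2: S(2,-2) = 0.5083; S(2,-1) = 0.6650; S(2,+0) = 0.8700; S(2,+1) = 1.1382; S(2,+2) = 1.4891
  k=3: S(3,-3) = 0.3885; S(3,-2) = 0.5083; S(3,-1) = 0.6650; S(3,+0) = 0.8700; S(3,+1) = 1.1382; S(3,+2) = 1.4891; S(3,+3) = 1.9481
Terminal payoffs V(N, j) = max(K - S_T, 0):
  V(3,-3) = 0.381462; V(3,-2) = 0.261690; V(3,-1) = 0.104996; V(3,+0) = 0.000000; V(3,+1) = 0.000000; V(3,+2) = 0.000000; V(3,+3) = 0.000000
Backward induction: V(k, j) = exp(-r*dt) * [p_u * V(k+1, j+1) + p_m * V(k+1, j) + p_d * V(k+1, j-1)]
  V(2,-2) = exp(-r*dt) * [p_u*0.104996 + p_m*0.261690 + p_d*0.381462] = 0.258889
  V(2,-1) = exp(-r*dt) * [p_u*0.000000 + p_m*0.104996 + p_d*0.261690] = 0.117256
  V(2,+0) = exp(-r*dt) * [p_u*0.000000 + p_m*0.000000 + p_d*0.104996] = 0.019064
  V(2,+1) = exp(-r*dt) * [p_u*0.000000 + p_m*0.000000 + p_d*0.000000] = 0.000000
  V(2,+2) = exp(-r*dt) * [p_u*0.000000 + p_m*0.000000 + p_d*0.000000] = 0.000000
  V(1,-1) = exp(-r*dt) * [p_u*0.019064 + p_m*0.117256 + p_d*0.258889] = 0.127761
  V(1,+0) = exp(-r*dt) * [p_u*0.000000 + p_m*0.019064 + p_d*0.117256] = 0.033953
  V(1,+1) = exp(-r*dt) * [p_u*0.000000 + p_m*0.000000 + p_d*0.019064] = 0.003461
  V(0,+0) = exp(-r*dt) * [p_u*0.003461 + p_m*0.033953 + p_d*0.127761] = 0.046271


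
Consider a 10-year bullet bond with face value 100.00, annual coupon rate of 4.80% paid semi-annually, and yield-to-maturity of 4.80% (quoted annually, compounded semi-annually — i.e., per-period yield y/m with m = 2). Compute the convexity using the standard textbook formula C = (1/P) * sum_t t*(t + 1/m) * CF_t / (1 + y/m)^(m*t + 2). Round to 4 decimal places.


Answer: Convexity = 74.6481

Derivation:
Coupon per period c = face * coupon_rate / m = 2.400000
Periods per year m = 2; per-period yield y/m = 0.024000
Number of cashflows N = 20
Cashflows (t years, CF_t, discount factor 1/(1+y/m)^(m*t), PV):
  t = 0.5000: CF_t = 2.400000, DF = 0.976562, PV = 2.343750
  t = 1.0000: CF_t = 2.400000, DF = 0.953674, PV = 2.288818
  t = 1.5000: CF_t = 2.400000, DF = 0.931323, PV = 2.235174
  t = 2.0000: CF_t = 2.400000, DF = 0.909495, PV = 2.182787
  t = 2.5000: CF_t = 2.400000, DF = 0.888178, PV = 2.131628
  t = 3.0000: CF_t = 2.400000, DF = 0.867362, PV = 2.081668
  t = 3.5000: CF_t = 2.400000, DF = 0.847033, PV = 2.032879
  t = 4.0000: CF_t = 2.400000, DF = 0.827181, PV = 1.985233
  t = 4.5000: CF_t = 2.400000, DF = 0.807794, PV = 1.938705
  t = 5.0000: CF_t = 2.400000, DF = 0.788861, PV = 1.893266
  t = 5.5000: CF_t = 2.400000, DF = 0.770372, PV = 1.848893
  t = 6.0000: CF_t = 2.400000, DF = 0.752316, PV = 1.805559
  t = 6.5000: CF_t = 2.400000, DF = 0.734684, PV = 1.763242
  t = 7.0000: CF_t = 2.400000, DF = 0.717465, PV = 1.721916
  t = 7.5000: CF_t = 2.400000, DF = 0.700649, PV = 1.681558
  t = 8.0000: CF_t = 2.400000, DF = 0.684228, PV = 1.642147
  t = 8.5000: CF_t = 2.400000, DF = 0.668191, PV = 1.603659
  t = 9.0000: CF_t = 2.400000, DF = 0.652530, PV = 1.566073
  t = 9.5000: CF_t = 2.400000, DF = 0.637237, PV = 1.529368
  t = 10.0000: CF_t = 102.400000, DF = 0.622302, PV = 63.723676
Price P = sum_t PV_t = 100.000000
Convexity numerator sum_t t*(t + 1/m) * CF_t / (1+y/m)^(m*t + 2):
  t = 0.5000: term = 1.117587
  t = 1.0000: term = 3.274181
  t = 1.5000: term = 6.394885
  t = 2.0000: term = 10.408341
  t = 2.5000: term = 15.246593
  t = 3.0000: term = 20.844951
  t = 3.5000: term = 27.141864
  t = 4.0000: term = 34.078791
  t = 4.5000: term = 41.600087
  t = 5.0000: term = 49.652881
  t = 5.5000: term = 58.186970
  t = 6.0000: term = 67.154707
  t = 6.5000: term = 76.510896
  t = 7.0000: term = 86.212698
  t = 7.5000: term = 96.219530
  t = 8.0000: term = 106.492969
  t = 8.5000: term = 116.996670
  t = 9.0000: term = 127.696274
  t = 9.5000: term = 138.559325
  t = 10.0000: term = 6381.021525
Convexity = (1/P) * sum = 7464.811724 / 100.000000 = 74.648117


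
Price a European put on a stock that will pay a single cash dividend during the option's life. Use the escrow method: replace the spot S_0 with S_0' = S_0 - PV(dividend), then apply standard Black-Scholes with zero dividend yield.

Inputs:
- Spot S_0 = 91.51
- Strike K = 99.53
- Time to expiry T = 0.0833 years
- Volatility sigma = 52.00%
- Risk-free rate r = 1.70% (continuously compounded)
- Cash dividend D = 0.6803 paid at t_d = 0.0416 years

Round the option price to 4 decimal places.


Answer: Price = 10.9605

Derivation:
PV(D) = D * exp(-r * t_d) = 0.6803 * 0.99929305 = 0.67981906
S_0' = S_0 - PV(D) = 91.5100 - 0.67981906 = 90.83018094
d1 = (ln(S_0'/K) + (r + sigma^2/2)*T) / (sigma*sqrt(T)) = -0.52497787
d2 = d1 - sigma*sqrt(T) = -0.67505891
exp(-rT) = 0.99858490
N(-d1) = 0.70020071; N(-d2) = 0.75018083
P = K * exp(-rT) * N(-d2) - S_0' * N(-d1) = 99.5300 * 0.99858490 * 0.75018083 - 90.83018094 * 0.70020071 = 10.9605


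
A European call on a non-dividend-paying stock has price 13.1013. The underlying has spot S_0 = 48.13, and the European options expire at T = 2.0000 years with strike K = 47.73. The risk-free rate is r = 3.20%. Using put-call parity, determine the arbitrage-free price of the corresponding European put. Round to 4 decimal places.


Answer: Put price = 9.7423

Derivation:
Put-call parity: C - P = S_0 * exp(-qT) - K * exp(-rT).
S_0 * exp(-qT) = 48.1300 * 1.00000000 = 48.13000000
K * exp(-rT) = 47.7300 * 0.93800500 = 44.77097863
P = C - S*exp(-qT) + K*exp(-rT)
P = 13.1013 - 48.13000000 + 44.77097863 = 9.7423


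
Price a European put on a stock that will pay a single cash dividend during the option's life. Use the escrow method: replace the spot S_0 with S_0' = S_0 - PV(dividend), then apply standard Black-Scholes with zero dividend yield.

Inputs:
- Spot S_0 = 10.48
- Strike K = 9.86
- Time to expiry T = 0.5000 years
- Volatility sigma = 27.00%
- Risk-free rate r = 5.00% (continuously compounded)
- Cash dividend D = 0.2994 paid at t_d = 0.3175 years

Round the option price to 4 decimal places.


PV(D) = D * exp(-r * t_d) = 0.2994 * 0.98425034 = 0.29468455
S_0' = S_0 - PV(D) = 10.4800 - 0.29468455 = 10.18531545
d1 = (ln(S_0'/K) + (r + sigma^2/2)*T) / (sigma*sqrt(T)) = 0.39642948
d2 = d1 - sigma*sqrt(T) = 0.20551065
exp(-rT) = 0.97530991
N(-d1) = 0.34589411; N(-d2) = 0.41858659
P = K * exp(-rT) * N(-d2) - S_0' * N(-d1) = 9.8600 * 0.97530991 * 0.41858659 - 10.18531545 * 0.34589411 = 0.5023

Answer: Price = 0.5023


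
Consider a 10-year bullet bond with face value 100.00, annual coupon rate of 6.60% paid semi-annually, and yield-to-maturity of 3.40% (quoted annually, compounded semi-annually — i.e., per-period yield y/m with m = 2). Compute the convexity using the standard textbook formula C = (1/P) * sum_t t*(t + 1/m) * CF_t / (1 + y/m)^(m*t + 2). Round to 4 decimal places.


Answer: Convexity = 72.0905

Derivation:
Coupon per period c = face * coupon_rate / m = 3.300000
Periods per year m = 2; per-period yield y/m = 0.017000
Number of cashflows N = 20
Cashflows (t years, CF_t, discount factor 1/(1+y/m)^(m*t), PV):
  t = 0.5000: CF_t = 3.300000, DF = 0.983284, PV = 3.244838
  t = 1.0000: CF_t = 3.300000, DF = 0.966848, PV = 3.190598
  t = 1.5000: CF_t = 3.300000, DF = 0.950686, PV = 3.137264
  t = 2.0000: CF_t = 3.300000, DF = 0.934795, PV = 3.084822
  t = 2.5000: CF_t = 3.300000, DF = 0.919169, PV = 3.033257
  t = 3.0000: CF_t = 3.300000, DF = 0.903804, PV = 2.982553
  t = 3.5000: CF_t = 3.300000, DF = 0.888696, PV = 2.932698
  t = 4.0000: CF_t = 3.300000, DF = 0.873841, PV = 2.883675
  t = 4.5000: CF_t = 3.300000, DF = 0.859234, PV = 2.835472
  t = 5.0000: CF_t = 3.300000, DF = 0.844871, PV = 2.788075
  t = 5.5000: CF_t = 3.300000, DF = 0.830748, PV = 2.741470
  t = 6.0000: CF_t = 3.300000, DF = 0.816862, PV = 2.695644
  t = 6.5000: CF_t = 3.300000, DF = 0.803207, PV = 2.650584
  t = 7.0000: CF_t = 3.300000, DF = 0.789781, PV = 2.606277
  t = 7.5000: CF_t = 3.300000, DF = 0.776579, PV = 2.562711
  t = 8.0000: CF_t = 3.300000, DF = 0.763598, PV = 2.519873
  t = 8.5000: CF_t = 3.300000, DF = 0.750834, PV = 2.477751
  t = 9.0000: CF_t = 3.300000, DF = 0.738283, PV = 2.436334
  t = 9.5000: CF_t = 3.300000, DF = 0.725942, PV = 2.395608
  t = 10.0000: CF_t = 103.300000, DF = 0.713807, PV = 73.736287
Price P = sum_t PV_t = 126.935790
Convexity numerator sum_t t*(t + 1/m) * CF_t / (1+y/m)^(m*t + 2):
  t = 0.5000: term = 1.568632
  t = 1.0000: term = 4.627233
  t = 1.5000: term = 9.099770
  t = 2.0000: term = 14.912767
  t = 2.5000: term = 21.995231
  t = 3.0000: term = 30.278588
  t = 3.5000: term = 39.696608
  t = 4.0000: term = 50.185345
  t = 4.5000: term = 61.683069
  t = 5.0000: term = 74.130205
  t = 5.5000: term = 87.469268
  t = 6.0000: term = 101.644809
  t = 6.5000: term = 116.603354
  t = 7.0000: term = 132.293345
  t = 7.5000: term = 148.665087
  t = 8.0000: term = 165.670697
  t = 8.5000: term = 183.264046
  t = 9.0000: term = 201.400709
  t = 9.5000: term = 220.037921
  t = 10.0000: term = 7485.635159
Convexity = (1/P) * sum = 9150.861845 / 126.935790 = 72.090478


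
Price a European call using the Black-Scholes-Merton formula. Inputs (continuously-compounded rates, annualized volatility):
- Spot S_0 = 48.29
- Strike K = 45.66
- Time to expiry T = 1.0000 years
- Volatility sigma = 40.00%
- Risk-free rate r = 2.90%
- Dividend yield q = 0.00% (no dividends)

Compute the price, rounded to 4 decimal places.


Answer: Price = 9.4734

Derivation:
d1 = (ln(S/K) + (r - q + 0.5*sigma^2) * T) / (sigma * sqrt(T)) = 0.41250465
d2 = d1 - sigma * sqrt(T) = 0.01250465
exp(-rT) = 0.97141646; exp(-qT) = 1.00000000
C = S_0 * exp(-qT) * N(d1) - K * exp(-rT) * N(d2)
N(d1) = 0.66001521; N(d2) = 0.50498850
C = 48.2900 * 1.00000000 * 0.66001521 - 45.6600 * 0.97141646 * 0.50498850 = 9.4734


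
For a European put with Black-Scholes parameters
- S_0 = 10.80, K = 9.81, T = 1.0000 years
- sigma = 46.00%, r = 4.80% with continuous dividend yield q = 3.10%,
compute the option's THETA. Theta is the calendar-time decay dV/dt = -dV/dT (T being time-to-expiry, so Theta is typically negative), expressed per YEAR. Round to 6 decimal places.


Answer: Theta = -0.739199

Derivation:
d1 = 0.4759649142; d2 = 0.0159649142
phi(d1) = 0.3562189059; exp(-qT) = 0.9694755731; exp(-rT) = 0.9531337871
Theta = -S*exp(-qT)*phi(d1)*sigma/(2*sqrt(T)) + r*K*exp(-rT)*N(-d2) - q*S*exp(-qT)*N(-d1)
N(-d1) = 0.3170496871; N(-d2) = 0.4936311913; sqrt(T) = 1.0000000000
Term 1 = -10.8000 * 0.9694755731 * 0.3562189059 * 0.4600 / (2 * 1.0000000000) = -0.8578382914
Term 2 = 0.0480 * 9.8100 * 0.9531337871 * 0.4936311913 = 0.2215474234
Term 3 = -0.0310 * 10.8000 * 0.9694755731 * 0.3170496871 = -0.1029081212
Theta = -0.8578382914 + (0.2215474234) + (-0.1029081212) = -0.739199


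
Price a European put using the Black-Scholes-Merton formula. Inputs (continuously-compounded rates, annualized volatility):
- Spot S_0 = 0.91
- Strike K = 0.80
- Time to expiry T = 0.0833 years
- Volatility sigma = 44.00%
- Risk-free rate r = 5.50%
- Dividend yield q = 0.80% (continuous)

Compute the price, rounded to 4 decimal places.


d1 = (ln(S/K) + (r - q + 0.5*sigma^2) * T) / (sigma * sqrt(T)) = 1.10882415
d2 = d1 - sigma * sqrt(T) = 0.98183250
exp(-rT) = 0.99542898; exp(-qT) = 0.99933382
P = K * exp(-rT) * N(-d2) - S_0 * exp(-qT) * N(-d1)
N(-d1) = 0.13375303; N(-d2) = 0.16309119
P = 0.8000 * 0.99542898 * 0.16309119 - 0.9100 * 0.99933382 * 0.13375303 = 0.0082

Answer: Price = 0.0082


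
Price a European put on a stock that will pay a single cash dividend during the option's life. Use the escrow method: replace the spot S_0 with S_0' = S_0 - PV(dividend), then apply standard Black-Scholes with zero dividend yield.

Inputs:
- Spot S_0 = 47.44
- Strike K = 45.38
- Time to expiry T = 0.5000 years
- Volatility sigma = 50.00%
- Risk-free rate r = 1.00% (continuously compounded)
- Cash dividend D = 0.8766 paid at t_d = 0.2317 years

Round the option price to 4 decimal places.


Answer: Price = 5.7531

Derivation:
PV(D) = D * exp(-r * t_d) = 0.8766 * 0.99768568 = 0.87457127
S_0' = S_0 - PV(D) = 47.4400 - 0.87457127 = 46.56542873
d1 = (ln(S_0'/K) + (r + sigma^2/2)*T) / (sigma*sqrt(T)) = 0.26385524
d2 = d1 - sigma*sqrt(T) = -0.08969815
exp(-rT) = 0.99501248
N(-d1) = 0.39594573; N(-d2) = 0.53573646
P = K * exp(-rT) * N(-d2) - S_0' * N(-d1) = 45.3800 * 0.99501248 * 0.53573646 - 46.56542873 * 0.39594573 = 5.7531


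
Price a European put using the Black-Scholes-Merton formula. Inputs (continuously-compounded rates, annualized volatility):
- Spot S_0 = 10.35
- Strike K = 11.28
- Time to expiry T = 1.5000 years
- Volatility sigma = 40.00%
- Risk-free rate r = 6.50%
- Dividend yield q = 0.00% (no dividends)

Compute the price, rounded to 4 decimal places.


d1 = (ln(S/K) + (r - q + 0.5*sigma^2) * T) / (sigma * sqrt(T)) = 0.26833195
d2 = d1 - sigma * sqrt(T) = -0.22156599
exp(-rT) = 0.90710234; exp(-qT) = 1.00000000
P = K * exp(-rT) * N(-d2) - S_0 * exp(-qT) * N(-d1)
N(-d1) = 0.39422191; N(-d2) = 0.58767412
P = 11.2800 * 0.90710234 * 0.58767412 - 10.3500 * 1.00000000 * 0.39422191 = 1.9330

Answer: Price = 1.9330


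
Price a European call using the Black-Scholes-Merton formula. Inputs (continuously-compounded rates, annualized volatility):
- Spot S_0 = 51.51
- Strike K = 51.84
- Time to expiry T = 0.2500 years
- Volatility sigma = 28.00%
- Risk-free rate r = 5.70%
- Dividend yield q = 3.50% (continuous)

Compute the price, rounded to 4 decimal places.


Answer: Price = 2.8282

Derivation:
d1 = (ln(S/K) + (r - q + 0.5*sigma^2) * T) / (sigma * sqrt(T)) = 0.06367080
d2 = d1 - sigma * sqrt(T) = -0.07632920
exp(-rT) = 0.98585105; exp(-qT) = 0.99128817
C = S_0 * exp(-qT) * N(d1) - K * exp(-rT) * N(d2)
N(d1) = 0.52538382; N(d2) = 0.46957860
C = 51.5100 * 0.99128817 * 0.52538382 - 51.8400 * 0.98585105 * 0.46957860 = 2.8282


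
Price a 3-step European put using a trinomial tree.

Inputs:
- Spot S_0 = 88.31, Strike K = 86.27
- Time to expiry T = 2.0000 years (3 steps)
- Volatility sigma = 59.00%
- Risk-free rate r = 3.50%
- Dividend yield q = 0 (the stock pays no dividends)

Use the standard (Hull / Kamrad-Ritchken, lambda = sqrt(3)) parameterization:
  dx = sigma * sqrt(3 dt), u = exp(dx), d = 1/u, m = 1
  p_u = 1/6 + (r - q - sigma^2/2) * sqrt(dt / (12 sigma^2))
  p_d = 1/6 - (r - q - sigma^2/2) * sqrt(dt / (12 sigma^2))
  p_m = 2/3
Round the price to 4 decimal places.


dt = T/N = 0.666667; dx = sigma*sqrt(3*dt) = 0.834386
u = exp(dx) = 2.303399; d = 1/u = 0.434141
p_u = 0.111117, p_m = 0.666667, p_d = 0.222216
Discount per step: exp(-r*dt) = 0.976937
Stock lattice S(k, j) with j the centered position index:
  k=0: S(0,+0) = 88.3100
  k=1: S(1,-1) = 38.3390; S(1,+0) = 88.3100; S(1,+1) = 203.4132
  k=2: S(2,-2) = 16.6445; S(2,-1) = 38.3390; S(2,+0) = 88.3100; S(2,+1) = 203.4132; S(2,+2) = 468.5418
  k=3: S(3,-3) = 7.2261; S(3,-2) = 16.6445; S(3,-1) = 38.3390; S(3,+0) = 88.3100; S(3,+1) = 203.4132; S(3,+2) = 468.5418; S(3,+3) = 1079.2389
Terminal payoffs V(N, j) = max(K - S_T, 0):
  V(3,-3) = 79.043930; V(3,-2) = 69.625475; V(3,-1) = 47.931012; V(3,+0) = 0.000000; V(3,+1) = 0.000000; V(3,+2) = 0.000000; V(3,+3) = 0.000000
Backward induction: V(k, j) = exp(-r*dt) * [p_u * V(k+1, j+1) + p_m * V(k+1, j) + p_d * V(k+1, j-1)]
  V(2,-2) = exp(-r*dt) * [p_u*47.931012 + p_m*69.625475 + p_d*79.043930] = 67.709330
  V(2,-1) = exp(-r*dt) * [p_u*0.000000 + p_m*47.931012 + p_d*69.625475] = 46.332142
  V(2,+0) = exp(-r*dt) * [p_u*0.000000 + p_m*0.000000 + p_d*47.931012] = 10.405414
  V(2,+1) = exp(-r*dt) * [p_u*0.000000 + p_m*0.000000 + p_d*0.000000] = 0.000000
  V(2,+2) = exp(-r*dt) * [p_u*0.000000 + p_m*0.000000 + p_d*0.000000] = 0.000000
  V(1,-1) = exp(-r*dt) * [p_u*10.405414 + p_m*46.332142 + p_d*67.709330] = 46.004385
  V(1,+0) = exp(-r*dt) * [p_u*0.000000 + p_m*10.405414 + p_d*46.332142] = 16.835267
  V(1,+1) = exp(-r*dt) * [p_u*0.000000 + p_m*0.000000 + p_d*10.405414] = 2.258927
  V(0,+0) = exp(-r*dt) * [p_u*2.258927 + p_m*16.835267 + p_d*46.004385] = 21.197036

Answer: Price = V(0,0) = 21.1970


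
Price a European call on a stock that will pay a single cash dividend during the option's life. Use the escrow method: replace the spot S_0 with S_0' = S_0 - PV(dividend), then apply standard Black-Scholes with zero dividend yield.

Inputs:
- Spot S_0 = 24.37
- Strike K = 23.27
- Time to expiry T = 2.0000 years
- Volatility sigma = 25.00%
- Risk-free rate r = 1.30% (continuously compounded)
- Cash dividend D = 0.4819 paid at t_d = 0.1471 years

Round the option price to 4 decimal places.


Answer: Price = 3.9100

Derivation:
PV(D) = D * exp(-r * t_d) = 0.4819 * 0.99808953 = 0.48097934
S_0' = S_0 - PV(D) = 24.3700 - 0.48097934 = 23.88902066
d1 = (ln(S_0'/K) + (r + sigma^2/2)*T) / (sigma*sqrt(T)) = 0.32457330
d2 = d1 - sigma*sqrt(T) = -0.02898009
exp(-rT) = 0.97433509
N(d1) = 0.62724798; N(d2) = 0.48844023
C = S_0' * N(d1) - K * exp(-rT) * N(d2) = 23.88902066 * 0.62724798 - 23.2700 * 0.97433509 * 0.48844023 = 3.9100


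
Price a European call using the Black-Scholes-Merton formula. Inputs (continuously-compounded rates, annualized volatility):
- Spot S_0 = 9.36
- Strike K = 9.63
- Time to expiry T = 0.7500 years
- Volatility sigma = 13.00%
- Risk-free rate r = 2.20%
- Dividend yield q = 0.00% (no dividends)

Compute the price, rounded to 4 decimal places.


Answer: Price = 0.3689

Derivation:
d1 = (ln(S/K) + (r - q + 0.5*sigma^2) * T) / (sigma * sqrt(T)) = -0.04974481
d2 = d1 - sigma * sqrt(T) = -0.16232812
exp(-rT) = 0.98363538; exp(-qT) = 1.00000000
C = S_0 * exp(-qT) * N(d1) - K * exp(-rT) * N(d2)
N(d1) = 0.48016287; N(d2) = 0.43552374
C = 9.3600 * 1.00000000 * 0.48016287 - 9.6300 * 0.98363538 * 0.43552374 = 0.3689


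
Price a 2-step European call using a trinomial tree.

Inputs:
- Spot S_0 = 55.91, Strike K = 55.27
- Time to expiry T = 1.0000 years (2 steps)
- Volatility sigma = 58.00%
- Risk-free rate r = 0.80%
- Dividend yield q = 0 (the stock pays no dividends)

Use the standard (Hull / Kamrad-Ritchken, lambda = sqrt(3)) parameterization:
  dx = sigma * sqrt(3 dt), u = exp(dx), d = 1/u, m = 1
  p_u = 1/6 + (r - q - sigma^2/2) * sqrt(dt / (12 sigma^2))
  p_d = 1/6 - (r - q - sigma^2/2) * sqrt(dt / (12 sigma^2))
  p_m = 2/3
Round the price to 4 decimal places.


dt = T/N = 0.500000; dx = sigma*sqrt(3*dt) = 0.710352
u = exp(dx) = 2.034707; d = 1/u = 0.491471
p_u = 0.110286, p_m = 0.666667, p_d = 0.223047
Discount per step: exp(-r*dt) = 0.996008
Stock lattice S(k, j) with j the centered position index:
  k=0: S(0,+0) = 55.9100
  k=1: S(1,-1) = 27.4782; S(1,+0) = 55.9100; S(1,+1) = 113.7605
  k=2: S(2,-2) = 13.5047; S(2,-1) = 27.4782; S(2,+0) = 55.9100; S(2,+1) = 113.7605; S(2,+2) = 231.4693
Terminal payoffs V(N, j) = max(S_T - K, 0):
  V(2,-2) = 0.000000; V(2,-1) = 0.000000; V(2,+0) = 0.640000; V(2,+1) = 58.490491; V(2,+2) = 176.199313
Backward induction: V(k, j) = exp(-r*dt) * [p_u * V(k+1, j+1) + p_m * V(k+1, j) + p_d * V(k+1, j-1)]
  V(1,-1) = exp(-r*dt) * [p_u*0.640000 + p_m*0.000000 + p_d*0.000000] = 0.070301
  V(1,+0) = exp(-r*dt) * [p_u*58.490491 + p_m*0.640000 + p_d*0.000000] = 6.849904
  V(1,+1) = exp(-r*dt) * [p_u*176.199313 + p_m*58.490491 + p_d*0.640000] = 58.334951
  V(0,+0) = exp(-r*dt) * [p_u*58.334951 + p_m*6.849904 + p_d*0.070301] = 10.971846

Answer: Price = V(0,0) = 10.9718


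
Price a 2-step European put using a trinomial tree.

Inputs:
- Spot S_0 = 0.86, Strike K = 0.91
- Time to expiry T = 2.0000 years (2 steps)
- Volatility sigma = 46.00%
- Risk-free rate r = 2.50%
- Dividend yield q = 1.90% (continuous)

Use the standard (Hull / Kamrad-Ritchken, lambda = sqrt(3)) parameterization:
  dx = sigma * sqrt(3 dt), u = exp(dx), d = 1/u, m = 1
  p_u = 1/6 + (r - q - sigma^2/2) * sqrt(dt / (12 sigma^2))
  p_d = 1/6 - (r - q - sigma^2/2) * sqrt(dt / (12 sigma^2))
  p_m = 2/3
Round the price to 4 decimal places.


Answer: Price = V(0,0) = 0.2121

Derivation:
dt = T/N = 1.000000; dx = sigma*sqrt(3*dt) = 0.796743
u = exp(dx) = 2.218305; d = 1/u = 0.450795
p_u = 0.104037, p_m = 0.666667, p_d = 0.229297
Discount per step: exp(-r*dt) = 0.975310
Stock lattice S(k, j) with j the centered position index:
  k=0: S(0,+0) = 0.8600
  k=1: S(1,-1) = 0.3877; S(1,+0) = 0.8600; S(1,+1) = 1.9077
  k=2: S(2,-2) = 0.1748; S(2,-1) = 0.3877; S(2,+0) = 0.8600; S(2,+1) = 1.9077; S(2,+2) = 4.2320
Terminal payoffs V(N, j) = max(K - S_T, 0):
  V(2,-2) = 0.735234; V(2,-1) = 0.522317; V(2,+0) = 0.050000; V(2,+1) = 0.000000; V(2,+2) = 0.000000
Backward induction: V(k, j) = exp(-r*dt) * [p_u * V(k+1, j+1) + p_m * V(k+1, j) + p_d * V(k+1, j-1)]
  V(1,-1) = exp(-r*dt) * [p_u*0.050000 + p_m*0.522317 + p_d*0.735234] = 0.509111
  V(1,+0) = exp(-r*dt) * [p_u*0.000000 + p_m*0.050000 + p_d*0.522317] = 0.149319
  V(1,+1) = exp(-r*dt) * [p_u*0.000000 + p_m*0.000000 + p_d*0.050000] = 0.011182
  V(0,+0) = exp(-r*dt) * [p_u*0.011182 + p_m*0.149319 + p_d*0.509111] = 0.212078


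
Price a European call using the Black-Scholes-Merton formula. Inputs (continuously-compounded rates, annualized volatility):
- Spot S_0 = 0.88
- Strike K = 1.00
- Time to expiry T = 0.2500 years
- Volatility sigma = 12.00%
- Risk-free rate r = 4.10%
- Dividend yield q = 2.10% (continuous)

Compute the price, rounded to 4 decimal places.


d1 = (ln(S/K) + (r - q + 0.5*sigma^2) * T) / (sigma * sqrt(T)) = -2.01722286
d2 = d1 - sigma * sqrt(T) = -2.07722286
exp(-rT) = 0.98980235; exp(-qT) = 0.99476376
C = S_0 * exp(-qT) * N(d1) - K * exp(-rT) * N(d2)
N(d1) = 0.02183613; N(d2) = 0.01889050
C = 0.8800 * 0.99476376 * 0.02183613 - 1.0000 * 0.98980235 * 0.01889050 = 0.0004

Answer: Price = 0.0004


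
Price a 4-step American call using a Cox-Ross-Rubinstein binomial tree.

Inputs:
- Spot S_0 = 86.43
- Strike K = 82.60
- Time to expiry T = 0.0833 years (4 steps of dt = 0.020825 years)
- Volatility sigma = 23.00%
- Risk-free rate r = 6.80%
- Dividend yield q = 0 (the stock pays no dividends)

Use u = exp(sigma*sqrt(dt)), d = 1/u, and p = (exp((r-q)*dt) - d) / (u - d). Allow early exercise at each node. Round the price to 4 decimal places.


dt = T/N = 0.020825
u = exp(sigma*sqrt(dt)) = 1.033748; d = 1/u = 0.967354
p = (exp((r-q)*dt) - d) / (u - d) = 0.513047
Discount per step: exp(-r*dt) = 0.998585
Stock lattice S(k, i) with i counting down-moves:
  k=0: S(0,0) = 86.4300
  k=1: S(1,0) = 89.3468; S(1,1) = 83.6084
  k=2: S(2,0) = 92.3621; S(2,1) = 86.4300; S(2,2) = 80.8789
  k=3: S(3,0) = 95.4791; S(3,1) = 89.3468; S(3,2) = 83.6084; S(3,3) = 78.2385
  k=4: S(4,0) = 98.7014; S(4,1) = 92.3621; S(4,2) = 86.4300; S(4,3) = 80.8789; S(4,4) = 75.6843
Terminal payoffs V(N, i) = max(S_T - K, 0):
  V(4,0) = 16.101371; V(4,1) = 9.762111; V(4,2) = 3.830000; V(4,3) = 0.000000; V(4,4) = 0.000000
Backward induction: V(k, i) = exp(-r*dt) * [p * V(k+1, i) + (1-p) * V(k+1, i+1)]; then take max(V_cont, immediate exercise) for American.
  V(3,0) = exp(-r*dt) * [p*16.101371 + (1-p)*9.762111] = 12.996031; exercise = 12.879144; V(3,0) = max -> 12.996031
  V(3,1) = exp(-r*dt) * [p*9.762111 + (1-p)*3.830000] = 6.863724; exercise = 6.746837; V(3,1) = max -> 6.863724
  V(3,2) = exp(-r*dt) * [p*3.830000 + (1-p)*0.000000] = 1.962189; exercise = 1.008387; V(3,2) = max -> 1.962189
  V(3,3) = exp(-r*dt) * [p*0.000000 + (1-p)*0.000000] = 0.000000; exercise = 0.000000; V(3,3) = max -> 0.000000
  V(2,0) = exp(-r*dt) * [p*12.996031 + (1-p)*6.863724] = 9.995720; exercise = 9.762111; V(2,0) = max -> 9.995720
  V(2,1) = exp(-r*dt) * [p*6.863724 + (1-p)*1.962189] = 4.470570; exercise = 3.830000; V(2,1) = max -> 4.470570
  V(2,2) = exp(-r*dt) * [p*1.962189 + (1-p)*0.000000] = 1.005270; exercise = 0.000000; V(2,2) = max -> 1.005270
  V(1,0) = exp(-r*dt) * [p*9.995720 + (1-p)*4.470570] = 7.294893; exercise = 6.746837; V(1,0) = max -> 7.294893
  V(1,1) = exp(-r*dt) * [p*4.470570 + (1-p)*1.005270] = 2.779193; exercise = 1.008387; V(1,1) = max -> 2.779193
  V(0,0) = exp(-r*dt) * [p*7.294893 + (1-p)*2.779193] = 5.088747; exercise = 3.830000; V(0,0) = max -> 5.088747

Answer: Price = V(0,0) = 5.0887


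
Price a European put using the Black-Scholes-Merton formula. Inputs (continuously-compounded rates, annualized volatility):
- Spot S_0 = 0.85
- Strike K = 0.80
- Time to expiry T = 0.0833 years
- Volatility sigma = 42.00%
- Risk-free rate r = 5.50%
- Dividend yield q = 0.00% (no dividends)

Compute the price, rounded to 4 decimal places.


d1 = (ln(S/K) + (r - q + 0.5*sigma^2) * T) / (sigma * sqrt(T)) = 0.59852828
d2 = d1 - sigma * sqrt(T) = 0.47730897
exp(-rT) = 0.99542898; exp(-qT) = 1.00000000
P = K * exp(-rT) * N(-d2) - S_0 * exp(-qT) * N(-d1)
N(-d1) = 0.27474375; N(-d2) = 0.31657106
P = 0.8000 * 0.99542898 * 0.31657106 - 0.8500 * 1.00000000 * 0.27474375 = 0.0186

Answer: Price = 0.0186


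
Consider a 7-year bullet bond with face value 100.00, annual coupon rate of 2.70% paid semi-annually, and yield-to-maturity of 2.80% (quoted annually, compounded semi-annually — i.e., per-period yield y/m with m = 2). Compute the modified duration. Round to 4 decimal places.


Answer: Modified duration = 6.3341

Derivation:
Coupon per period c = face * coupon_rate / m = 1.350000
Periods per year m = 2; per-period yield y/m = 0.014000
Number of cashflows N = 14
Cashflows (t years, CF_t, discount factor 1/(1+y/m)^(m*t), PV):
  t = 0.5000: CF_t = 1.350000, DF = 0.986193, PV = 1.331361
  t = 1.0000: CF_t = 1.350000, DF = 0.972577, PV = 1.312979
  t = 1.5000: CF_t = 1.350000, DF = 0.959149, PV = 1.294851
  t = 2.0000: CF_t = 1.350000, DF = 0.945906, PV = 1.276974
  t = 2.5000: CF_t = 1.350000, DF = 0.932847, PV = 1.259343
  t = 3.0000: CF_t = 1.350000, DF = 0.919967, PV = 1.241956
  t = 3.5000: CF_t = 1.350000, DF = 0.907265, PV = 1.224808
  t = 4.0000: CF_t = 1.350000, DF = 0.894739, PV = 1.207898
  t = 4.5000: CF_t = 1.350000, DF = 0.882386, PV = 1.191221
  t = 5.0000: CF_t = 1.350000, DF = 0.870203, PV = 1.174774
  t = 5.5000: CF_t = 1.350000, DF = 0.858188, PV = 1.158554
  t = 6.0000: CF_t = 1.350000, DF = 0.846339, PV = 1.142558
  t = 6.5000: CF_t = 1.350000, DF = 0.834654, PV = 1.126783
  t = 7.0000: CF_t = 101.350000, DF = 0.823130, PV = 83.424264
Price P = sum_t PV_t = 99.368323
First compute Macaulay numerator sum_t t * PV_t:
  t * PV_t at t = 0.5000: 0.665680
  t * PV_t at t = 1.0000: 1.312979
  t * PV_t at t = 1.5000: 1.942277
  t * PV_t at t = 2.0000: 2.553947
  t * PV_t at t = 2.5000: 3.148357
  t * PV_t at t = 3.0000: 3.725867
  t * PV_t at t = 3.5000: 4.286829
  t * PV_t at t = 4.0000: 4.831591
  t * PV_t at t = 4.5000: 5.360492
  t * PV_t at t = 5.0000: 5.873869
  t * PV_t at t = 5.5000: 6.372047
  t * PV_t at t = 6.0000: 6.855349
  t * PV_t at t = 6.5000: 7.324091
  t * PV_t at t = 7.0000: 583.969847
Macaulay duration D = 638.223221 / 99.368323 = 6.422804
Modified duration = D / (1 + y/m) = 6.422804 / (1 + 0.014000) = 6.334126


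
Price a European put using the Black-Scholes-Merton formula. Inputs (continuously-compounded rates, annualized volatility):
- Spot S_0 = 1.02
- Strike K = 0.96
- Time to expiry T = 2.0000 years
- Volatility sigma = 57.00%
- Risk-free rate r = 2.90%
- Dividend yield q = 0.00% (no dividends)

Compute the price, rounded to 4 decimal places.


d1 = (ln(S/K) + (r - q + 0.5*sigma^2) * T) / (sigma * sqrt(T)) = 0.55020924
d2 = d1 - sigma * sqrt(T) = -0.25589249
exp(-rT) = 0.94364995; exp(-qT) = 1.00000000
P = K * exp(-rT) * N(-d2) - S_0 * exp(-qT) * N(-d1)
N(-d1) = 0.29108793; N(-d2) = 0.60098307
P = 0.9600 * 0.94364995 * 0.60098307 - 1.0200 * 1.00000000 * 0.29108793 = 0.2475

Answer: Price = 0.2475


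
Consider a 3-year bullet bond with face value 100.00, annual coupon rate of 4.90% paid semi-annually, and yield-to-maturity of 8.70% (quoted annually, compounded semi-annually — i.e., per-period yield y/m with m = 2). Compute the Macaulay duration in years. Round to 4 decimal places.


Coupon per period c = face * coupon_rate / m = 2.450000
Periods per year m = 2; per-period yield y/m = 0.043500
Number of cashflows N = 6
Cashflows (t years, CF_t, discount factor 1/(1+y/m)^(m*t), PV):
  t = 0.5000: CF_t = 2.450000, DF = 0.958313, PV = 2.347868
  t = 1.0000: CF_t = 2.450000, DF = 0.918365, PV = 2.249993
  t = 1.5000: CF_t = 2.450000, DF = 0.880081, PV = 2.156198
  t = 2.0000: CF_t = 2.450000, DF = 0.843393, PV = 2.066314
  t = 2.5000: CF_t = 2.450000, DF = 0.808235, PV = 1.980176
  t = 3.0000: CF_t = 102.450000, DF = 0.774543, PV = 79.351884
Price P = sum_t PV_t = 90.152433
Macaulay numerator sum_t t * PV_t:
  t * PV_t at t = 0.5000: 1.173934
  t * PV_t at t = 1.0000: 2.249993
  t * PV_t at t = 1.5000: 3.234298
  t * PV_t at t = 2.0000: 4.132628
  t * PV_t at t = 2.5000: 4.950440
  t * PV_t at t = 3.0000: 238.055652
Macaulay duration D = (sum_t t * PV_t) / P = 253.796944 / 90.152433 = 2.815198

Answer: Macaulay duration = 2.8152 years


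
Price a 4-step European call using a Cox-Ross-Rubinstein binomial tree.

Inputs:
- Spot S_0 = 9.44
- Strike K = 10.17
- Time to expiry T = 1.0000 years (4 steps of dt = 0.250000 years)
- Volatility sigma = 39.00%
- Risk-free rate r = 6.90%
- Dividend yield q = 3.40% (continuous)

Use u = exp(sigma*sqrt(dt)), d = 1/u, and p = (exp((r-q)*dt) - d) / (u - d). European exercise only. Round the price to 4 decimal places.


Answer: Price = V(0,0) = 1.2785

Derivation:
dt = T/N = 0.250000
u = exp(sigma*sqrt(dt)) = 1.215311; d = 1/u = 0.822835
p = (exp((r-q)*dt) - d) / (u - d) = 0.473796
Discount per step: exp(-r*dt) = 0.982898
Stock lattice S(k, i) with i counting down-moves:
  k=0: S(0,0) = 9.4400
  k=1: S(1,0) = 11.4725; S(1,1) = 7.7676
  k=2: S(2,0) = 13.9427; S(2,1) = 9.4400; S(2,2) = 6.3914
  k=3: S(3,0) = 16.9447; S(3,1) = 11.4725; S(3,2) = 7.7676; S(3,3) = 5.2591
  k=4: S(4,0) = 20.5931; S(4,1) = 13.9427; S(4,2) = 9.4400; S(4,3) = 6.3914; S(4,4) = 4.3274
Terminal payoffs V(N, i) = max(S_T - K, 0):
  V(4,0) = 10.423098; V(4,1) = 3.772699; V(4,2) = 0.000000; V(4,3) = 0.000000; V(4,4) = 0.000000
Backward induction: V(k, i) = exp(-r*dt) * [p * V(k+1, i) + (1-p) * V(k+1, i+1)].
  V(3,0) = exp(-r*dt) * [p*10.423098 + (1-p)*3.772699] = 6.805223
  V(3,1) = exp(-r*dt) * [p*3.772699 + (1-p)*0.000000] = 1.756920
  V(3,2) = exp(-r*dt) * [p*0.000000 + (1-p)*0.000000] = 0.000000
  V(3,3) = exp(-r*dt) * [p*0.000000 + (1-p)*0.000000] = 0.000000
  V(2,0) = exp(-r*dt) * [p*6.805223 + (1-p)*1.756920] = 4.077833
  V(2,1) = exp(-r*dt) * [p*1.756920 + (1-p)*0.000000] = 0.818186
  V(2,2) = exp(-r*dt) * [p*0.000000 + (1-p)*0.000000] = 0.000000
  V(1,0) = exp(-r*dt) * [p*4.077833 + (1-p)*0.818186] = 2.322189
  V(1,1) = exp(-r*dt) * [p*0.818186 + (1-p)*0.000000] = 0.381023
  V(0,0) = exp(-r*dt) * [p*2.322189 + (1-p)*0.381023] = 1.278494


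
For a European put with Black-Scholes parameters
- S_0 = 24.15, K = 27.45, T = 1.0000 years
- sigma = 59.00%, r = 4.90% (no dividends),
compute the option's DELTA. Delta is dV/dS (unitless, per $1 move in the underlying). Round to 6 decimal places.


Answer: Delta = -0.436061

Derivation:
d1 = 0.1609630714; d2 = -0.4290369286
phi(d1) = 0.3938074919; exp(-qT) = 1.0000000000; exp(-rT) = 0.9521811297
N(-d1) = 0.4360612430
Delta = -exp(-qT) * N(-d1) = -1.0000000000 * 0.4360612430 = -0.436061


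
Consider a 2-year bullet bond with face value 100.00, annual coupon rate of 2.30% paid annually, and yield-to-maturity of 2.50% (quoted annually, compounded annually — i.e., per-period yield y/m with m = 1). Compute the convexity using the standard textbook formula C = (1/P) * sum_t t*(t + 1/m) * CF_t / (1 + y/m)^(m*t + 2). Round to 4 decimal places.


Answer: Convexity = 5.6251

Derivation:
Coupon per period c = face * coupon_rate / m = 2.300000
Periods per year m = 1; per-period yield y/m = 0.025000
Number of cashflows N = 2
Cashflows (t years, CF_t, discount factor 1/(1+y/m)^(m*t), PV):
  t = 1.0000: CF_t = 2.300000, DF = 0.975610, PV = 2.243902
  t = 2.0000: CF_t = 102.300000, DF = 0.951814, PV = 97.370613
Price P = sum_t PV_t = 99.614515
Convexity numerator sum_t t*(t + 1/m) * CF_t / (1+y/m)^(m*t + 2):
  t = 1.0000: term = 4.271557
  t = 2.0000: term = 556.072506
Convexity = (1/P) * sum = 560.344063 / 99.614515 = 5.625125


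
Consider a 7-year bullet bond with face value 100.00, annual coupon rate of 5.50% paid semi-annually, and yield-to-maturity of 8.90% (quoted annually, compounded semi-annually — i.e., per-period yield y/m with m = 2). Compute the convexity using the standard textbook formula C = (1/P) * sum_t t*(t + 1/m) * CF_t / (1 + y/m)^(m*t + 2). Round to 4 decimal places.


Answer: Convexity = 37.0803

Derivation:
Coupon per period c = face * coupon_rate / m = 2.750000
Periods per year m = 2; per-period yield y/m = 0.044500
Number of cashflows N = 14
Cashflows (t years, CF_t, discount factor 1/(1+y/m)^(m*t), PV):
  t = 0.5000: CF_t = 2.750000, DF = 0.957396, PV = 2.632839
  t = 1.0000: CF_t = 2.750000, DF = 0.916607, PV = 2.520669
  t = 1.5000: CF_t = 2.750000, DF = 0.877556, PV = 2.413278
  t = 2.0000: CF_t = 2.750000, DF = 0.840168, PV = 2.310462
  t = 2.5000: CF_t = 2.750000, DF = 0.804374, PV = 2.212027
  t = 3.0000: CF_t = 2.750000, DF = 0.770104, PV = 2.117786
  t = 3.5000: CF_t = 2.750000, DF = 0.737294, PV = 2.027559
  t = 4.0000: CF_t = 2.750000, DF = 0.705883, PV = 1.941177
  t = 4.5000: CF_t = 2.750000, DF = 0.675809, PV = 1.858475
  t = 5.0000: CF_t = 2.750000, DF = 0.647017, PV = 1.779296
  t = 5.5000: CF_t = 2.750000, DF = 0.619451, PV = 1.703491
  t = 6.0000: CF_t = 2.750000, DF = 0.593060, PV = 1.630915
  t = 6.5000: CF_t = 2.750000, DF = 0.567793, PV = 1.561431
  t = 7.0000: CF_t = 102.750000, DF = 0.543603, PV = 55.855200
Price P = sum_t PV_t = 82.564606
Convexity numerator sum_t t*(t + 1/m) * CF_t / (1+y/m)^(m*t + 2):
  t = 0.5000: term = 1.206639
  t = 1.0000: term = 3.465694
  t = 1.5000: term = 6.636082
  t = 2.0000: term = 10.588929
  t = 2.5000: term = 15.206695
  t = 3.0000: term = 20.382359
  t = 3.5000: term = 26.018648
  t = 4.0000: term = 32.027332
  t = 4.5000: term = 38.328544
  t = 5.0000: term = 44.850166
  t = 5.5000: term = 51.527237
  t = 6.0000: term = 58.301413
  t = 6.5000: term = 65.120455
  t = 7.0000: term = 2687.856167
Convexity = (1/P) * sum = 3061.516359 / 82.564606 = 37.080252


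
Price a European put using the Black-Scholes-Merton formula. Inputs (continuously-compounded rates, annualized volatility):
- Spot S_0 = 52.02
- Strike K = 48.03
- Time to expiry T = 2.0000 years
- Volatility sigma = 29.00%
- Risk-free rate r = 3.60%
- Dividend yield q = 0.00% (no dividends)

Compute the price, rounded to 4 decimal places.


d1 = (ln(S/K) + (r - q + 0.5*sigma^2) * T) / (sigma * sqrt(T)) = 0.57520075
d2 = d1 - sigma * sqrt(T) = 0.16507882
exp(-rT) = 0.93053090; exp(-qT) = 1.00000000
P = K * exp(-rT) * N(-d2) - S_0 * exp(-qT) * N(-d1)
N(-d1) = 0.28257777; N(-d2) = 0.43444097
P = 48.0300 * 0.93053090 * 0.43444097 - 52.0200 * 1.00000000 * 0.28257777 = 4.7169

Answer: Price = 4.7169


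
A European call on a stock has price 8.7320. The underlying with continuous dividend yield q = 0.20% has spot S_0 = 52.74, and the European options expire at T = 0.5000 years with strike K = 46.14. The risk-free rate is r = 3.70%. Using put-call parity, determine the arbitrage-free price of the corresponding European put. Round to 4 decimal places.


Answer: Put price = 1.3390

Derivation:
Put-call parity: C - P = S_0 * exp(-qT) - K * exp(-rT).
S_0 * exp(-qT) = 52.7400 * 0.99900050 = 52.68728636
K * exp(-rT) = 46.1400 * 0.98167007 = 45.29425724
P = C - S*exp(-qT) + K*exp(-rT)
P = 8.7320 - 52.68728636 + 45.29425724 = 1.3390
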